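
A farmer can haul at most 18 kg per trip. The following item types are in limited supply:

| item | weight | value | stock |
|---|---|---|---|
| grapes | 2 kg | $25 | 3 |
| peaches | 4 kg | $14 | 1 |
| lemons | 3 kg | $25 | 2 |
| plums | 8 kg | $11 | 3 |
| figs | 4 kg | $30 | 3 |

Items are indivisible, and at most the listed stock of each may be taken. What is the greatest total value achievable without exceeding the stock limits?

Top feasible selections:
- 3×grapes + 3×figs: weight 18, value 165
- 3×grapes + 1×lemons + 2×figs: weight 17, value 160
Best: $165.

$165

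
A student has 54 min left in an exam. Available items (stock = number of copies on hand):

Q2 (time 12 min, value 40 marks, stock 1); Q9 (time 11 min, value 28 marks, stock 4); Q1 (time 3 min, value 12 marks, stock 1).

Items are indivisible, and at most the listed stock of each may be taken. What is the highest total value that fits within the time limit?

136 marks

Top feasible selections:
- 1×Q2 + 3×Q9 + 1×Q1: time 48, value 136
- 1×Q2 + 3×Q9: time 45, value 124
- 4×Q9 + 1×Q1: time 47, value 124
- 4×Q9: time 44, value 112
Best: 136 marks.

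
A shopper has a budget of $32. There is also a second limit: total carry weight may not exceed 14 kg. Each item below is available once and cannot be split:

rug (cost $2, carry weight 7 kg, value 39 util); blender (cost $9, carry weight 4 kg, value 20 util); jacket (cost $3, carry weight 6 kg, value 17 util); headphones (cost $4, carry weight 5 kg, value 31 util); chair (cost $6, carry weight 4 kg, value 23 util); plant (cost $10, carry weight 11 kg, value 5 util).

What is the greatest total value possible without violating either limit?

Feasible sets respecting both limits:
- blender+headphones+chair: cost 19, carry weight 13, value 74
- rug+headphones: cost 6, carry weight 12, value 70
- rug+chair: cost 8, carry weight 11, value 62
Best: 74 util.

74 util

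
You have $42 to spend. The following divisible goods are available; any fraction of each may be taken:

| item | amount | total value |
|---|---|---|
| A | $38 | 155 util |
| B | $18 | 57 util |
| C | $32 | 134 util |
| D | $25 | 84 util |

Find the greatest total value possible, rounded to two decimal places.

Take in order of value per unit:
- C (134/32 per unit): all 32 → value 134, running total 134.00
- A (155/38 per unit): 10 of 38 → value 10×155/38 = 40.7895, running total 174.79
Total 174.79.

174.79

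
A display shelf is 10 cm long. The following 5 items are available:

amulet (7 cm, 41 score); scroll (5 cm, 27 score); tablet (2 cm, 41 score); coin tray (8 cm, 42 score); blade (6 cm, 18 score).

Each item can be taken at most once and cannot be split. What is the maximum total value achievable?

83 score

Check high-value combinations within 10 cm:
- tablet+coin tray: length 2+8=10, value 41+42=83
- amulet+tablet: length 7+2=9, value 41+41=82
- scroll+tablet: length 5+2=7, value 27+41=68
Best: 83 score.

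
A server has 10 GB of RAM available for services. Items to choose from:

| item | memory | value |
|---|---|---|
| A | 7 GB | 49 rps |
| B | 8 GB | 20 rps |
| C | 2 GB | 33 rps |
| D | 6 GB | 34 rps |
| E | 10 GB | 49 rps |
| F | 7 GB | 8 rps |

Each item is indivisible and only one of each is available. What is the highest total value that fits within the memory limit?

82 rps

Check high-value combinations within 10 GB:
- A+C: memory 7+2=9, value 49+33=82
- C+D: memory 2+6=8, value 33+34=67
- B+C: memory 8+2=10, value 20+33=53
- A: memory 7, value 49
- E: memory 10, value 49
Best: 82 rps.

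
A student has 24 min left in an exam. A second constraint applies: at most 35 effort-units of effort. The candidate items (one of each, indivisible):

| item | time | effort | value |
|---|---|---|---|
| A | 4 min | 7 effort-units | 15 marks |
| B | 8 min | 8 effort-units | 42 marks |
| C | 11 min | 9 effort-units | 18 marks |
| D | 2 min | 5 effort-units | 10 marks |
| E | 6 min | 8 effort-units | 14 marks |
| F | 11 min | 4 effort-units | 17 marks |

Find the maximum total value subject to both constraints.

Feasible sets respecting both limits:
- A+B+D+E: time 20, effort 28, value 81
- A+B+C: time 23, effort 24, value 75
- A+B+F: time 23, effort 19, value 74
- A+B+E: time 18, effort 23, value 71
Best: 81 marks.

81 marks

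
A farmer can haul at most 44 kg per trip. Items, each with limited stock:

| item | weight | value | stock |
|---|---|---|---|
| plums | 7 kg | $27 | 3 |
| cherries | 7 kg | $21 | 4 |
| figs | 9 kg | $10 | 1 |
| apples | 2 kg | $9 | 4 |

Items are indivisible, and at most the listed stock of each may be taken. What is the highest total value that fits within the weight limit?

$159

Best selections within weight 44 and stock limits:
- 3×plums + 2×cherries + 4×apples: weight 43, value 159
- 2×plums + 3×cherries + 4×apples: weight 43, value 153
Best: $159.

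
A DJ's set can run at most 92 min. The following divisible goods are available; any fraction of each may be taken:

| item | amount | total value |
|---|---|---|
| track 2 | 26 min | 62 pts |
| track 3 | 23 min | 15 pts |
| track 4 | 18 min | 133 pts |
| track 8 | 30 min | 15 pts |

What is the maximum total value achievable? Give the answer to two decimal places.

222.50

Take in order of value per unit:
- track 4 (133/18 per unit): all 18 → value 133, running total 133.00
- track 2 (62/26 per unit): all 26 → value 62, running total 195.00
- track 3 (15/23 per unit): all 23 → value 15, running total 210.00
- track 8 (15/30 per unit): 25 of 30 → value 25×15/30 = 12.5000, running total 222.50
Total 222.50.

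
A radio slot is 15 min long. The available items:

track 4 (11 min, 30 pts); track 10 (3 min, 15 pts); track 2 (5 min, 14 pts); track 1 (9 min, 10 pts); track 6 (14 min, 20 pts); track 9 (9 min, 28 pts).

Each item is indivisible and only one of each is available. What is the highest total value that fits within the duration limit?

Check high-value combinations within 15 min:
- track 4+track 10: duration 11+3=14, value 30+15=45
- track 10+track 9: duration 3+9=12, value 15+28=43
- track 2+track 9: duration 5+9=14, value 14+28=42
- track 4: duration 11, value 30
Best: 45 pts.

45 pts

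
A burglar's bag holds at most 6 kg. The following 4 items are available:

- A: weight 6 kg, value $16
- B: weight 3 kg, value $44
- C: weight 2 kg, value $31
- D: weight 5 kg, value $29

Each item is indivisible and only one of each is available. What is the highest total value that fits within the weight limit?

This is a 0/1 knapsack; check combinations near the capacity.
- B+C: weight 3+2=5, value 44+31=75
- B: weight 3, value 44
- C: weight 2, value 31
Best: $75.

$75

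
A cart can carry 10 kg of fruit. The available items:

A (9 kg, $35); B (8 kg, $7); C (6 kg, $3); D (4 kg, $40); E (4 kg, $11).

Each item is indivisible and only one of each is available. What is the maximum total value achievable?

$51

Check high-value combinations within 10 kg:
- D+E: weight 4+4=8, value 40+11=51
- C+D: weight 6+4=10, value 3+40=43
- D: weight 4, value 40
Best: $51.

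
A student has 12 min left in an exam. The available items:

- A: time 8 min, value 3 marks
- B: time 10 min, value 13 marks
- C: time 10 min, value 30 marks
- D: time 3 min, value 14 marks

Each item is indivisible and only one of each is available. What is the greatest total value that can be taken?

Check high-value combinations within 12 min:
- C: time 10, value 30
- A+D: time 8+3=11, value 3+14=17
- D: time 3, value 14
Best: 30 marks.

30 marks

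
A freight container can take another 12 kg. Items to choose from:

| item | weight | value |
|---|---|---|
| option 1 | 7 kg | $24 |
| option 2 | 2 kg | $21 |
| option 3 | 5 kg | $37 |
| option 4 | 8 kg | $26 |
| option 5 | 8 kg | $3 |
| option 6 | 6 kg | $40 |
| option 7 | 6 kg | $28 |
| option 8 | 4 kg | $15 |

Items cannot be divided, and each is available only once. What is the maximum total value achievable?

$77

This is a 0/1 knapsack; check combinations near the capacity.
- option 3+option 6: weight 5+6=11, value 37+40=77
- option 2+option 6+option 8: weight 2+6+4=12, value 21+40+15=76
- option 2+option 3+option 8: weight 2+5+4=11, value 21+37+15=73
- option 6+option 7: weight 6+6=12, value 40+28=68
Best: $77.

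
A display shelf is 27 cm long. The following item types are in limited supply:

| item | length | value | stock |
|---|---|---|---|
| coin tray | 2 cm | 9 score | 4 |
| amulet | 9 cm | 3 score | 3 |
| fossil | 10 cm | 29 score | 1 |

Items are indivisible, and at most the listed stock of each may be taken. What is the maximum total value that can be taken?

68 score

Top feasible selections:
- 4×coin tray + 1×amulet + 1×fossil: length 27, value 68
- 4×coin tray + 1×fossil: length 18, value 65
- 3×coin tray + 1×amulet + 1×fossil: length 25, value 59
Best: 68 score.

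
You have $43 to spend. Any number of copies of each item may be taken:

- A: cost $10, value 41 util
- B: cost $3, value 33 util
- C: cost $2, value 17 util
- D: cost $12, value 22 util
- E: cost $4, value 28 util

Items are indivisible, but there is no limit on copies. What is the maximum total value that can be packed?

Best value-per-unit is B at 33/3; filling with it alone gives 14×33 = 462.
Optimal mix: 13×B + 2×C → cost 43, value 463.

463 util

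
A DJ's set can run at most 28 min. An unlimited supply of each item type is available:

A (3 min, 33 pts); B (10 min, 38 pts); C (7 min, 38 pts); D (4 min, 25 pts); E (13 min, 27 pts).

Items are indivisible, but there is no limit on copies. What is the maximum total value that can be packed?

Best value-per-unit is A at 33/3, and filling with it alone uses duration 9×3=27. No mix of the others beats 9×33 = 297.

297 pts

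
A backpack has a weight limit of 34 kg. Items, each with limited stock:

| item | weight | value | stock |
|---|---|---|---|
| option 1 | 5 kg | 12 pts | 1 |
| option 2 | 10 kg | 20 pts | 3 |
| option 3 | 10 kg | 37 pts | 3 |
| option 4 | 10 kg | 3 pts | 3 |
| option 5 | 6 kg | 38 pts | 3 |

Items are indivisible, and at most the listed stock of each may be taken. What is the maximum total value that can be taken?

163 pts

Best selections within weight 34 and stock limits:
- 1×option 1 + 1×option 3 + 3×option 5: weight 33, value 163
- 1×option 3 + 3×option 5: weight 28, value 151
- 2×option 3 + 2×option 5: weight 32, value 150
Best: 163 pts.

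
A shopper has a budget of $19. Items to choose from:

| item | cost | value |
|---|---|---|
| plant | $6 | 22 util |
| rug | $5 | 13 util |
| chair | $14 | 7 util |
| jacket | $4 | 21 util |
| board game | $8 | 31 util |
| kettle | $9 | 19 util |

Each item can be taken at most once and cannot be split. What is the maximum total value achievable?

74 util

Check high-value combinations within $19:
- plant+jacket+board game: cost 6+4+8=18, value 22+21+31=74
- plant+rug+board game: cost 6+5+8=19, value 22+13+31=66
- rug+jacket+board game: cost 5+4+8=17, value 13+21+31=65
- plant+jacket+kettle: cost 6+4+9=19, value 22+21+19=62
Best: 74 util.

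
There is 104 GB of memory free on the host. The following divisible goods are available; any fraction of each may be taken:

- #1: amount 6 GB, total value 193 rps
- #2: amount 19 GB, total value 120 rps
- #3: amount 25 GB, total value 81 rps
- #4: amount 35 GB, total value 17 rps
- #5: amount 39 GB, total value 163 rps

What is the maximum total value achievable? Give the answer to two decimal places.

Take in order of value per unit:
- #1 (193/6 per unit): all 6 → value 193, running total 193.00
- #2 (120/19 per unit): all 19 → value 120, running total 313.00
- #5 (163/39 per unit): all 39 → value 163, running total 476.00
- #3 (81/25 per unit): all 25 → value 81, running total 557.00
- #4 (17/35 per unit): 15 of 35 → value 15×17/35 = 7.2857, running total 564.29
Total 564.29.

564.29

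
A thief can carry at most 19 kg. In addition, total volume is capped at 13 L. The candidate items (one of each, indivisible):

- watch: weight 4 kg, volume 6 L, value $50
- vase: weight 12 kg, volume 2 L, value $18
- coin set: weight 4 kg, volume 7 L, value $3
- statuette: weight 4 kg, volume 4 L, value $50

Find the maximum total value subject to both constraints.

Feasible sets respecting both limits:
- watch+statuette: weight 8, volume 10, value 100
- watch+vase: weight 16, volume 8, value 68
- vase+statuette: weight 16, volume 6, value 68
Best: $100.

$100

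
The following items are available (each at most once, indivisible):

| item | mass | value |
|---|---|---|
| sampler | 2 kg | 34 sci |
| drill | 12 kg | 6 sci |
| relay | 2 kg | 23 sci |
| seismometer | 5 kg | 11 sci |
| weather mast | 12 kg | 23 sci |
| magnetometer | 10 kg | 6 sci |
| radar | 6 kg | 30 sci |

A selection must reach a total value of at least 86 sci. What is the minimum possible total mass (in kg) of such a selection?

Subsets with value ≥ 86, sorted by total mass:
- sampler+relay+radar: mass 10, value 87
- sampler+relay+seismometer+radar: mass 15, value 98
- sampler+relay+magnetometer+radar: mass 20, value 93
Minimum mass: 10 kg.

10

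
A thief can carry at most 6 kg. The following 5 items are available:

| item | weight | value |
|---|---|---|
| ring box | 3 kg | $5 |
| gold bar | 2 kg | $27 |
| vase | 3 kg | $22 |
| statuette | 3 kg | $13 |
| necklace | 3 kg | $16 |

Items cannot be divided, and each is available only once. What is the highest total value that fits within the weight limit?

$49

This is a 0/1 knapsack; check combinations near the capacity.
- gold bar+vase: weight 2+3=5, value 27+22=49
- gold bar+necklace: weight 2+3=5, value 27+16=43
- gold bar+statuette: weight 2+3=5, value 27+13=40
- vase+necklace: weight 3+3=6, value 22+16=38
- vase+statuette: weight 3+3=6, value 22+13=35
Best: $49.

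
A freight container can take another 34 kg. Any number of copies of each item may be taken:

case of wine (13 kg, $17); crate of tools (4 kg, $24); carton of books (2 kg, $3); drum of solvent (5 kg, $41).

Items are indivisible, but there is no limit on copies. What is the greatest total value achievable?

$270

Best value-per-unit is drum of solvent at 41/5; filling with it alone gives 6×41 = 246.
Optimal mix: 1×crate of tools + 6×drum of solvent → weight 34, value 270.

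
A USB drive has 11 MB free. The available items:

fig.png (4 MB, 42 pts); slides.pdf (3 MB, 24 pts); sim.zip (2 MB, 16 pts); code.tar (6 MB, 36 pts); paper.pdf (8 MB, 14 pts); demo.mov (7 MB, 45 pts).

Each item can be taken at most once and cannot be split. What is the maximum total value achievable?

Check high-value combinations within 11 MB:
- fig.png+demo.mov: size 4+7=11, value 42+45=87
- fig.png+slides.pdf+sim.zip: size 4+3+2=9, value 42+24+16=82
- fig.png+code.tar: size 4+6=10, value 42+36=78
- slides.pdf+sim.zip+code.tar: size 3+2+6=11, value 24+16+36=76
Best: 87 pts.

87 pts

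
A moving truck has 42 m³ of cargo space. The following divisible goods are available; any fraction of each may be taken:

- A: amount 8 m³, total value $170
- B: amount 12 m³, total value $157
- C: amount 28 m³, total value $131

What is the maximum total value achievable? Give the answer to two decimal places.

Take in order of value per unit:
- A (170/8 per unit): all 8 → value 170, running total 170.00
- B (157/12 per unit): all 12 → value 157, running total 327.00
- C (131/28 per unit): 22 of 28 → value 22×131/28 = 102.9286, running total 429.93
Total 429.93.

429.93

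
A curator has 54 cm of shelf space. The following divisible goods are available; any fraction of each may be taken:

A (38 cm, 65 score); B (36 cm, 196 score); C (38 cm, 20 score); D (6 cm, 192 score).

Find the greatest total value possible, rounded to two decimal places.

408.53

Take in order of value per unit:
- D (192/6 per unit): all 6 → value 192, running total 192.00
- B (196/36 per unit): all 36 → value 196, running total 388.00
- A (65/38 per unit): 12 of 38 → value 12×65/38 = 20.5263, running total 408.53
Total 408.53.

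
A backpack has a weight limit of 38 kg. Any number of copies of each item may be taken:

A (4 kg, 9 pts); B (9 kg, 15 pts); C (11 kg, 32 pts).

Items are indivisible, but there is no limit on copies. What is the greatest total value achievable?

Best value-per-unit is C at 32/11; filling with it alone gives 3×32 = 96.
Optimal mix: 1×A + 3×C → weight 37, value 105.

105 pts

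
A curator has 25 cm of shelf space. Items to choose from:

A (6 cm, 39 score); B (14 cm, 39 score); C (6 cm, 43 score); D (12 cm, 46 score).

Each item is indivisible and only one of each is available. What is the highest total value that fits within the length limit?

128 score

Check high-value combinations within 25 cm:
- A+C+D: length 6+6+12=24, value 39+43+46=128
- C+D: length 6+12=18, value 43+46=89
- A+D: length 6+12=18, value 39+46=85
- A+C: length 6+6=12, value 39+43=82
Best: 128 score.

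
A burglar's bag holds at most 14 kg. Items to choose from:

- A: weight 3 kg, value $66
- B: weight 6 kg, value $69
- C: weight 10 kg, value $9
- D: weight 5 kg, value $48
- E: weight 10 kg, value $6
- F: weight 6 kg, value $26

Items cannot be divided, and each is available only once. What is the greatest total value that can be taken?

Check high-value combinations within 14 kg:
- A+B+D: weight 3+6+5=14, value 66+69+48=183
- A+D+F: weight 3+5+6=14, value 66+48+26=140
- A+B: weight 3+6=9, value 66+69=135
- B+D: weight 6+5=11, value 69+48=117
- A+D: weight 3+5=8, value 66+48=114
Best: $183.

$183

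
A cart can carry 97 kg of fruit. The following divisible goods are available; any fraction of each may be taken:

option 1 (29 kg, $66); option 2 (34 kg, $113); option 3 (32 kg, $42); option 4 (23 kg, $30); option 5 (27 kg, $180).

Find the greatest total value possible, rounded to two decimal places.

368.19

Take in order of value per unit:
- option 5 (180/27 per unit): all 27 → value 180, running total 180.00
- option 2 (113/34 per unit): all 34 → value 113, running total 293.00
- option 1 (66/29 per unit): all 29 → value 66, running total 359.00
- option 3 (42/32 per unit): 7 of 32 → value 7×42/32 = 9.1875, running total 368.19
Total 368.19.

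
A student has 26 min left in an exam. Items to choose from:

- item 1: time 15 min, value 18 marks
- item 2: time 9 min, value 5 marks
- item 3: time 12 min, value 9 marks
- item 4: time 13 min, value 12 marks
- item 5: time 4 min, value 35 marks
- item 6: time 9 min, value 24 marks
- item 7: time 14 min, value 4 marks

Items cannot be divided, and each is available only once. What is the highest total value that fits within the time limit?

Check high-value combinations within 26 min:
- item 4+item 5+item 6: time 13+4+9=26, value 12+35+24=71
- item 3+item 5+item 6: time 12+4+9=25, value 9+35+24=68
- item 2+item 5+item 6: time 9+4+9=22, value 5+35+24=64
- item 5+item 6: time 4+9=13, value 35+24=59
Best: 71 marks.

71 marks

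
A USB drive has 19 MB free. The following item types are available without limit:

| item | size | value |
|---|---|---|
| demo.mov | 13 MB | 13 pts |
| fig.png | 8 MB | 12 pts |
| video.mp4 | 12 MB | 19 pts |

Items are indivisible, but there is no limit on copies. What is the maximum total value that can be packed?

24 pts

Best value-per-unit is video.mp4 at 19/12; filling with it alone gives 1×19 = 19.
Optimal mix: 2×fig.png → size 16, value 24.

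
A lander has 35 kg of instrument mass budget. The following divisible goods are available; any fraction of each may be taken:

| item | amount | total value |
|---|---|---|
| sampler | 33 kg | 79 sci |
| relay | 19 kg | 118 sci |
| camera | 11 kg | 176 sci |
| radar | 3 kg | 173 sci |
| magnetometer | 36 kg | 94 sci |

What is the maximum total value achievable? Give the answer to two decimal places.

Take in order of value per unit:
- radar (173/3 per unit): all 3 → value 173, running total 173.00
- camera (176/11 per unit): all 11 → value 176, running total 349.00
- relay (118/19 per unit): all 19 → value 118, running total 467.00
- magnetometer (94/36 per unit): 2 of 36 → value 2×94/36 = 5.2222, running total 472.22
Total 472.22.

472.22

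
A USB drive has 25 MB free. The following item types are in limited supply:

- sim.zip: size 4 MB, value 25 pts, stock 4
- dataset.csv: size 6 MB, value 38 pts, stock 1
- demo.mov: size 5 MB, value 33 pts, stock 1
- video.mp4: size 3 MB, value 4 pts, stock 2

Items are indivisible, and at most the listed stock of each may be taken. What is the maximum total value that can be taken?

146 pts

Best selections within size 25 and stock limits:
- 3×sim.zip + 1×dataset.csv + 1×demo.mov: size 23, value 146
- 4×sim.zip + 1×dataset.csv + 1×video.mp4: size 25, value 142
- 4×sim.zip + 1×dataset.csv: size 22, value 138
Best: 146 pts.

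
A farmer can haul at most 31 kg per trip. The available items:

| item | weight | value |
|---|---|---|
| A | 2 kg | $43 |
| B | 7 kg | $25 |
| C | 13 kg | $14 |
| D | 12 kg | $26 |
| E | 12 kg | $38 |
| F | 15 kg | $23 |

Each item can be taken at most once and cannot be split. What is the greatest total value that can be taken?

$107

This is a 0/1 knapsack; check combinations near the capacity.
- A+D+E: weight 2+12+12=26, value 43+26+38=107
- A+B+E: weight 2+7+12=21, value 43+25+38=106
- A+E+F: weight 2+12+15=29, value 43+38+23=104
- A+C+E: weight 2+13+12=27, value 43+14+38=95
- A+B+D: weight 2+7+12=21, value 43+25+26=94
Best: $107.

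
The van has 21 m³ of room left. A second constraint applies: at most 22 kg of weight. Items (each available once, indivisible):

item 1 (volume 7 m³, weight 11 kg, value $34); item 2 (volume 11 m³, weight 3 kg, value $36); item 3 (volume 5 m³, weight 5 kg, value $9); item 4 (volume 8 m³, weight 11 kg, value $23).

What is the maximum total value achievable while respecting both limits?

Feasible sets respecting both limits:
- item 1+item 2: volume 18, weight 14, value 70
- item 2+item 4: volume 19, weight 14, value 59
- item 1+item 4: volume 15, weight 22, value 57
- item 2+item 3: volume 16, weight 8, value 45
Best: $70.

$70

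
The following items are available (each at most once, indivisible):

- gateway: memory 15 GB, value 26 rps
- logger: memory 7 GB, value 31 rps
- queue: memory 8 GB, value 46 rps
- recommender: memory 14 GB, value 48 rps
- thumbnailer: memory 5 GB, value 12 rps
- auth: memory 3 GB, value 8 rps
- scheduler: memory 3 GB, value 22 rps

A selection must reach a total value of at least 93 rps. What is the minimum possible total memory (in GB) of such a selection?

18

Subsets with value ≥ 93, sorted by total memory:
- logger+queue+scheduler: memory 18, value 99
- logger+queue+auth+scheduler: memory 21, value 107
Minimum memory: 18 GB.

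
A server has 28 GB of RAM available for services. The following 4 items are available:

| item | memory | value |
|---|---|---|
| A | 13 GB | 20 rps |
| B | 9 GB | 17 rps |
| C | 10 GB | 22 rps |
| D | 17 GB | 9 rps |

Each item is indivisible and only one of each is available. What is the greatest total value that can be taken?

This is a 0/1 knapsack; check combinations near the capacity.
- A+C: memory 13+10=23, value 20+22=42
- B+C: memory 9+10=19, value 17+22=39
- A+B: memory 13+9=22, value 20+17=37
Best: 42 rps.

42 rps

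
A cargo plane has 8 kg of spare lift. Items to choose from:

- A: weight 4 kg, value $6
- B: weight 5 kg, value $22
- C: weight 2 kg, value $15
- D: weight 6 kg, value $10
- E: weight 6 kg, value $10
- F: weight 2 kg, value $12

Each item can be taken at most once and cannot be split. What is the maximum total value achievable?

Check high-value combinations within 8 kg:
- B+C: weight 5+2=7, value 22+15=37
- B+F: weight 5+2=7, value 22+12=34
- A+C+F: weight 4+2+2=8, value 6+15+12=33
- C+F: weight 2+2=4, value 15+12=27
Best: $37.

$37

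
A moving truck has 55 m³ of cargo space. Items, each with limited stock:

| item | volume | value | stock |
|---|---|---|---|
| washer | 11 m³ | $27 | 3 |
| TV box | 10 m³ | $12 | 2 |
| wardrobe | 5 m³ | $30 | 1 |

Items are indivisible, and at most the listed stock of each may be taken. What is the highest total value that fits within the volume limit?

$123

Top feasible selections:
- 3×washer + 1×TV box + 1×wardrobe: volume 48, value 123
- 3×washer + 1×wardrobe: volume 38, value 111
- 2×washer + 2×TV box + 1×wardrobe: volume 47, value 108
- 3×washer + 2×TV box: volume 53, value 105
Best: $123.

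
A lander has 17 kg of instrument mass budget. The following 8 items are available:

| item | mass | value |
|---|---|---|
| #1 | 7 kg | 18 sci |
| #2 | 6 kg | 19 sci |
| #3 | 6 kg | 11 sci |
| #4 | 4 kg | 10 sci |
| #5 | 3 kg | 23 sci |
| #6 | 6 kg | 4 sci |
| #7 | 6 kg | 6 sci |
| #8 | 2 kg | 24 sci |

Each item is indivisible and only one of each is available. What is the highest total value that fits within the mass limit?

77 sci

Check high-value combinations within 17 kg:
- #2+#3+#5+#8: mass 6+6+3+2=17, value 19+11+23+24=77
- #2+#4+#5+#8: mass 6+4+3+2=15, value 19+10+23+24=76
- #1+#4+#5+#8: mass 7+4+3+2=16, value 18+10+23+24=75
- #2+#5+#7+#8: mass 6+3+6+2=17, value 19+23+6+24=72
Best: 77 sci.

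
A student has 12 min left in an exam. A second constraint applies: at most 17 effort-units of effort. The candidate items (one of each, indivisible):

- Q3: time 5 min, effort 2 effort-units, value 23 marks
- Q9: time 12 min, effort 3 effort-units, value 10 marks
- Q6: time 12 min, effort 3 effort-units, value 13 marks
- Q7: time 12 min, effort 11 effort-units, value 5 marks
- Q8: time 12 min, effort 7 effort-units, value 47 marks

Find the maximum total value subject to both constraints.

47 marks

Feasible sets respecting both limits:
- Q8: time 12, effort 7, value 47
- Q3: time 5, effort 2, value 23
- Q6: time 12, effort 3, value 13
Best: 47 marks.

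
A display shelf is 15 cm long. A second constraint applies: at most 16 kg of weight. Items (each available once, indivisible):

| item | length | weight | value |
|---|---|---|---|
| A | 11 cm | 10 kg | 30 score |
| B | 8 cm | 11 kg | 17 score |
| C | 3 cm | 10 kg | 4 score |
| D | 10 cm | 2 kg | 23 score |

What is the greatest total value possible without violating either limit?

30 score

Feasible sets respecting both limits:
- A: length 11, weight 10, value 30
- C+D: length 13, weight 12, value 27
- D: length 10, weight 2, value 23
Best: 30 score.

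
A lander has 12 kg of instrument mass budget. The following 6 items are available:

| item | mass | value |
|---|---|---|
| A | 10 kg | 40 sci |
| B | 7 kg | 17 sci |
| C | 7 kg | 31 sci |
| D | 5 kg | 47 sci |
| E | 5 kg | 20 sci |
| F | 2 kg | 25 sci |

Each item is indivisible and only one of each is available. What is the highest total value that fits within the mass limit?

92 sci

Check high-value combinations within 12 kg:
- D+E+F: mass 5+5+2=12, value 47+20+25=92
- C+D: mass 7+5=12, value 31+47=78
- D+F: mass 5+2=7, value 47+25=72
- D+E: mass 5+5=10, value 47+20=67
- A+F: mass 10+2=12, value 40+25=65
Best: 92 sci.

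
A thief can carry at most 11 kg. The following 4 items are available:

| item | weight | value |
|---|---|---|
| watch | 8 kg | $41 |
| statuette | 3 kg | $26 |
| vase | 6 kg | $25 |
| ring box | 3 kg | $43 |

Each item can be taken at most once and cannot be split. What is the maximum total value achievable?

Check high-value combinations within 11 kg:
- watch+ring box: weight 8+3=11, value 41+43=84
- statuette+ring box: weight 3+3=6, value 26+43=69
- vase+ring box: weight 6+3=9, value 25+43=68
- watch+statuette: weight 8+3=11, value 41+26=67
Best: $84.

$84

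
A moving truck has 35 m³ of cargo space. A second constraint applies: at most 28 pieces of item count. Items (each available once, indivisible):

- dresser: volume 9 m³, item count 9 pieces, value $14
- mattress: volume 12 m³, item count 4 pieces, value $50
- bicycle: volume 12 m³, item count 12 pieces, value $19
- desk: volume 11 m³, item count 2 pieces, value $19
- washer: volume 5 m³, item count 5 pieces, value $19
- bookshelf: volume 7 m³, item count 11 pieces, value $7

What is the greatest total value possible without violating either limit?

Feasible sets respecting both limits:
- mattress+desk+washer+bookshelf: volume 35, item count 22, value 95
- mattress+bicycle+desk: volume 35, item count 18, value 88
- mattress+bicycle+washer: volume 29, item count 21, value 88
- mattress+desk+washer: volume 28, item count 11, value 88
Best: $95.

$95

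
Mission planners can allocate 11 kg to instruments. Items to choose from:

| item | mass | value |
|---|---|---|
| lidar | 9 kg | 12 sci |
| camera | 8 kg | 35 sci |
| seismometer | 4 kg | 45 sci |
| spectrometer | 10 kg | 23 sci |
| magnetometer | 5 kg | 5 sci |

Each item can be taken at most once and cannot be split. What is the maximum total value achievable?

50 sci

Check high-value combinations within 11 kg:
- seismometer+magnetometer: mass 4+5=9, value 45+5=50
- seismometer: mass 4, value 45
- camera: mass 8, value 35
Best: 50 sci.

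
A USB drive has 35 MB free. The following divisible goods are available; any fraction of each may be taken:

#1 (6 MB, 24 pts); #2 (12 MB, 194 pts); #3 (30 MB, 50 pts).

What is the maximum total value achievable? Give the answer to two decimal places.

Take in order of value per unit:
- #2 (194/12 per unit): all 12 → value 194, running total 194.00
- #1 (24/6 per unit): all 6 → value 24, running total 218.00
- #3 (50/30 per unit): 17 of 30 → value 17×50/30 = 28.3333, running total 246.33
Total 246.33.

246.33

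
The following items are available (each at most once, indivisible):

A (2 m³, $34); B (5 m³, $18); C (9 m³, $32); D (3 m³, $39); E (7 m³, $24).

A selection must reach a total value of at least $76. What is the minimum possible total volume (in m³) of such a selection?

Subsets with value ≥ 76, sorted by total volume:
- A+B+D: volume 10, value 91
- A+D+E: volume 12, value 97
- A+C+D: volume 14, value 105
- A+B+E: volume 14, value 76
Minimum volume: 10 m³.

10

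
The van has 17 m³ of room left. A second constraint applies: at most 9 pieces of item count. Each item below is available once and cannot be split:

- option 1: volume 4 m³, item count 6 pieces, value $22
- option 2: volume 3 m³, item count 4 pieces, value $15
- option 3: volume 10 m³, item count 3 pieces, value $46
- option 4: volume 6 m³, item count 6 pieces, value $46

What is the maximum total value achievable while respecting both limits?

Feasible sets respecting both limits:
- option 3+option 4: volume 16, item count 9, value 92
- option 1+option 3: volume 14, item count 9, value 68
- option 2+option 3: volume 13, item count 7, value 61
- option 3: volume 10, item count 3, value 46
Best: $92.

$92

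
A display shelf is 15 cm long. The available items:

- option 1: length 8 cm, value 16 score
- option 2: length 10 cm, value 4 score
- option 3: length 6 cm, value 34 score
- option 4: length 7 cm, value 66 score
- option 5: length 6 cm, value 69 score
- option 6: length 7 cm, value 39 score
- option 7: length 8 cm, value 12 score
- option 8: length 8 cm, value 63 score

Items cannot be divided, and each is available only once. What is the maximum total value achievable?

Check high-value combinations within 15 cm:
- option 4+option 5: length 7+6=13, value 66+69=135
- option 5+option 8: length 6+8=14, value 69+63=132
- option 4+option 8: length 7+8=15, value 66+63=129
- option 5+option 6: length 6+7=13, value 69+39=108
- option 4+option 6: length 7+7=14, value 66+39=105
Best: 135 score.

135 score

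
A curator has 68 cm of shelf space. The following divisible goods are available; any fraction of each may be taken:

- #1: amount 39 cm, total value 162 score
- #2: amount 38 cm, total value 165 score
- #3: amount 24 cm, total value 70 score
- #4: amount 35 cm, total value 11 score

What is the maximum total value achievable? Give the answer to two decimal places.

Take in order of value per unit:
- #2 (165/38 per unit): all 38 → value 165, running total 165.00
- #1 (162/39 per unit): 30 of 39 → value 30×162/39 = 124.6154, running total 289.62
Total 289.62.

289.62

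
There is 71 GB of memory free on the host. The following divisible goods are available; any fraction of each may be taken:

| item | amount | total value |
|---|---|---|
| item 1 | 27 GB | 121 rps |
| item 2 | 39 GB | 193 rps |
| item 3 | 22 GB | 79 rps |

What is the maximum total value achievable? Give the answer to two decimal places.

331.95

Take in order of value per unit:
- item 2 (193/39 per unit): all 39 → value 193, running total 193.00
- item 1 (121/27 per unit): all 27 → value 121, running total 314.00
- item 3 (79/22 per unit): 5 of 22 → value 5×79/22 = 17.9545, running total 331.95
Total 331.95.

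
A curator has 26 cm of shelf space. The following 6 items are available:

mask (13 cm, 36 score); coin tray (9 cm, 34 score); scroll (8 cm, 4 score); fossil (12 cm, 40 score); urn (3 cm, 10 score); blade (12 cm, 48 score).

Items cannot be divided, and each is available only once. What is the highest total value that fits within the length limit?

Check high-value combinations within 26 cm:
- coin tray+urn+blade: length 9+3+12=24, value 34+10+48=92
- fossil+blade: length 12+12=24, value 40+48=88
- coin tray+fossil+urn: length 9+12+3=24, value 34+40+10=84
- mask+blade: length 13+12=25, value 36+48=84
Best: 92 score.

92 score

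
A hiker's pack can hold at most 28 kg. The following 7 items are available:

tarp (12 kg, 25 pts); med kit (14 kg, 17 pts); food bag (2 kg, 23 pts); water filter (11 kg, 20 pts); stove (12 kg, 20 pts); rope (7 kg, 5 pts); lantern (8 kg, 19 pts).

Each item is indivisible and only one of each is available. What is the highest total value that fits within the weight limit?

Check high-value combinations within 28 kg:
- tarp+food bag+water filter: weight 12+2+11=25, value 25+23+20=68
- tarp+food bag+stove: weight 12+2+12=26, value 25+23+20=68
- tarp+food bag+lantern: weight 12+2+8=22, value 25+23+19=67
Best: 68 pts.

68 pts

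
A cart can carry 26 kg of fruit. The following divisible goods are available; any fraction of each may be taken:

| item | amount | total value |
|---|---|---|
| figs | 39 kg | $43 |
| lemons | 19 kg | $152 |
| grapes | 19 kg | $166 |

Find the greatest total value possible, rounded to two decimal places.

Take in order of value per unit:
- grapes (166/19 per unit): all 19 → value 166, running total 166.00
- lemons (152/19 per unit): 7 of 19 → value 7×152/19 = 56.0000, running total 222.00
Total 222.00.

222.00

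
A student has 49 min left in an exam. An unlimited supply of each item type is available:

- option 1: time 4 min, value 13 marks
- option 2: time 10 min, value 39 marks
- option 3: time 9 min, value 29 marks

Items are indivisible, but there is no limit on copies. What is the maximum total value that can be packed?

Best value-per-unit is option 2 at 39/10; filling with it alone gives 4×39 = 156.
Optimal mix: 4×option 2 + 1×option 3 → time 49, value 185.

185 marks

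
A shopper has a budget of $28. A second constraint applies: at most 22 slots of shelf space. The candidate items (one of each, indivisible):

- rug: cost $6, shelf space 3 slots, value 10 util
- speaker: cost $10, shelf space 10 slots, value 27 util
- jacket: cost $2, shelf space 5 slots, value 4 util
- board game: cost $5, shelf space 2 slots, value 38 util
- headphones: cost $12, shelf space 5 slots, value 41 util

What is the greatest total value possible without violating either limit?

106 util

Feasible sets respecting both limits:
- speaker+board game+headphones: cost 27, shelf space 17, value 106
- rug+jacket+board game+headphones: cost 25, shelf space 15, value 93
- rug+board game+headphones: cost 23, shelf space 10, value 89
- jacket+board game+headphones: cost 19, shelf space 12, value 83
Best: 106 util.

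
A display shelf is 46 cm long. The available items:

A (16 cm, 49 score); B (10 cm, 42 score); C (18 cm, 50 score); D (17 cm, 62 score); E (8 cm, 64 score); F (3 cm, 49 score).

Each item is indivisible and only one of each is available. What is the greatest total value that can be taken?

225 score

Check high-value combinations within 46 cm:
- C+D+E+F: length 18+17+8+3=46, value 50+62+64+49=225
- A+D+E+F: length 16+17+8+3=44, value 49+62+64+49=224
- B+D+E+F: length 10+17+8+3=38, value 42+62+64+49=217
- A+C+E+F: length 16+18+8+3=45, value 49+50+64+49=212
- B+C+E+F: length 10+18+8+3=39, value 42+50+64+49=205
Best: 225 score.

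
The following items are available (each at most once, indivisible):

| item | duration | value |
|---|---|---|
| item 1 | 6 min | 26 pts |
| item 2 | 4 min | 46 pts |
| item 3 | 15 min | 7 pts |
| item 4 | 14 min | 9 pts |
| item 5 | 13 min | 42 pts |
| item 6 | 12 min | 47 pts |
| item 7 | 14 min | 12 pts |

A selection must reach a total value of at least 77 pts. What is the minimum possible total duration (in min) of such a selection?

16

Subsets with value ≥ 77, sorted by total duration:
- item 2+item 6: duration 16, value 93
- item 2+item 5: duration 17, value 88
Minimum duration: 16 min.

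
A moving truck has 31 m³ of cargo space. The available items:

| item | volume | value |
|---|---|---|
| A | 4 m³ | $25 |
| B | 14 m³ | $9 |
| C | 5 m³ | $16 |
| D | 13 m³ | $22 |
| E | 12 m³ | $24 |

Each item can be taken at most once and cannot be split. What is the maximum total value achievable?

$71

This is a 0/1 knapsack; check combinations near the capacity.
- A+D+E: volume 4+13+12=29, value 25+22+24=71
- A+C+E: volume 4+5+12=21, value 25+16+24=65
- A+C+D: volume 4+5+13=22, value 25+16+22=63
Best: $71.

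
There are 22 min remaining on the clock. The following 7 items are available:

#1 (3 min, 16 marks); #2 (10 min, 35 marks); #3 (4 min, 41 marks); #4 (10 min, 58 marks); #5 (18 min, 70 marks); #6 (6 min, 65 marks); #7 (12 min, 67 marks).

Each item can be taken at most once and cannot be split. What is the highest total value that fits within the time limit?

173 marks

Check high-value combinations within 22 min:
- #3+#6+#7: time 4+6+12=22, value 41+65+67=173
- #3+#4+#6: time 4+10+6=20, value 41+58+65=164
- #1+#6+#7: time 3+6+12=21, value 16+65+67=148
- #2+#3+#6: time 10+4+6=20, value 35+41+65=141
Best: 173 marks.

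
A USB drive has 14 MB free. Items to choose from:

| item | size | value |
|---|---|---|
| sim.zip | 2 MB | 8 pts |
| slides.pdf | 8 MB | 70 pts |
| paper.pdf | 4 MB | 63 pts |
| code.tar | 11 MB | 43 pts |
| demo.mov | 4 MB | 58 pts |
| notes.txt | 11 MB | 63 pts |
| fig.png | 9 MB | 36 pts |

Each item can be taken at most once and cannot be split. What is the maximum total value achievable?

141 pts

Check high-value combinations within 14 MB:
- sim.zip+slides.pdf+paper.pdf: size 2+8+4=14, value 8+70+63=141
- sim.zip+slides.pdf+demo.mov: size 2+8+4=14, value 8+70+58=136
- slides.pdf+paper.pdf: size 8+4=12, value 70+63=133
- sim.zip+paper.pdf+demo.mov: size 2+4+4=10, value 8+63+58=129
Best: 141 pts.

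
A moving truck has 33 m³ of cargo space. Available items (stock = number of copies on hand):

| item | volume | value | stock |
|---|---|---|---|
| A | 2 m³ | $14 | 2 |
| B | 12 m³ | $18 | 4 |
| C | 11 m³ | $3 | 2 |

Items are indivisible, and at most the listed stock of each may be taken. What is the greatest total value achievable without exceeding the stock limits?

$64

Top feasible selections:
- 2×A + 2×B: volume 28, value 64
- 1×A + 2×B: volume 26, value 50
- 2×A + 1×B + 1×C: volume 27, value 49
- 2×A + 1×B: volume 16, value 46
Best: $64.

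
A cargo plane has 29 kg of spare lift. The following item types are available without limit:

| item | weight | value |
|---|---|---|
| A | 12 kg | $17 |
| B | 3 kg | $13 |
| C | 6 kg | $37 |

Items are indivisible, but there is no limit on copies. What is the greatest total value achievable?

$161

Best value-per-unit is C at 37/6; filling with it alone gives 4×37 = 148.
Optimal mix: 1×B + 4×C → weight 27, value 161.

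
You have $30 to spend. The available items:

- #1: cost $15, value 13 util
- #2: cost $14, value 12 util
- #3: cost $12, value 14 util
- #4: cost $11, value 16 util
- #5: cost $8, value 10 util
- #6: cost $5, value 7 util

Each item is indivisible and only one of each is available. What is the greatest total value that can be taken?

Check high-value combinations within $30:
- #3+#4+#6: cost 12+11+5=28, value 14+16+7=37
- #2+#4+#6: cost 14+11+5=30, value 12+16+7=35
- #4+#5+#6: cost 11+8+5=24, value 16+10+7=33
Best: 37 util.

37 util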